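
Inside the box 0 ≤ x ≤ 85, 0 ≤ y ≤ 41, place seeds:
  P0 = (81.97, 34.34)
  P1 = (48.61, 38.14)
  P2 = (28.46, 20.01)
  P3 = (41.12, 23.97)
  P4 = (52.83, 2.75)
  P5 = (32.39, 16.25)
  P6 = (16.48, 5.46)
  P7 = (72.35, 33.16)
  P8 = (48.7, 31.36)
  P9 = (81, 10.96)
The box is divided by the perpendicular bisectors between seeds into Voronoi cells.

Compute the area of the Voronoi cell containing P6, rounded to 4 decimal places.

1. box [0,85]×[0,41]: [(0, 0) (85, 0) (85, 41) (0, 41)]
2. ⊥bis P6·P0 via (49.225,19.9): [(0, 0) (58.0006, 0) (39.9203, 41) (0, 41)]  |A|=2007.3768
3. ⊥bis P6·P1 via (32.545,21.8): [(0, 0) (54.7182, 0) (13.0163, 41) (0, 41)]  |A|=1388.5574
4. ⊥bis P6·P2 via (22.47,12.735): [(0, 31.2361) (0, 0) (37.937, 0)]  |A|=592.5009
5. ⊥bis P6·P3 via (28.8,14.715): [(0, 31.2361) (0, 0) (37.937, 0)]  |A|=592.5009
6. ⊥bis P6·P4 via (34.655,4.105): [(34.5565, 2.7834) (0, 31.2361) (0, 0) (34.349, 0)]  |A|=587.5075
7. ⊥bis P6·P5 via (24.435,10.855): [(24.0325, 11.4485) (0, 31.2361) (0, 0) (31.7968, 0)]  |A|=557.3528
8. ⊥bis P6·P7 via (44.415,19.31): [(24.0325, 11.4485) (0, 31.2361) (0, 0) (31.7968, 0)]  |A|=557.3528
9. ⊥bis P6·P8 via (32.59,18.41): [(24.0325, 11.4485) (0, 31.2361) (0, 0) (31.7968, 0)]  |A|=557.3528
10. ⊥bis P6·P9 via (48.74,8.21): [(24.0325, 11.4485) (0, 31.2361) (0, 0) (31.7968, 0)]  |A|=557.3528
11. canonical 4-gon: [(24.0325, 11.4485) (0, 31.2361) (0, 0) (31.7968, 0)]
12. shoelace: 557.3528

Area of P6's cell: 557.3528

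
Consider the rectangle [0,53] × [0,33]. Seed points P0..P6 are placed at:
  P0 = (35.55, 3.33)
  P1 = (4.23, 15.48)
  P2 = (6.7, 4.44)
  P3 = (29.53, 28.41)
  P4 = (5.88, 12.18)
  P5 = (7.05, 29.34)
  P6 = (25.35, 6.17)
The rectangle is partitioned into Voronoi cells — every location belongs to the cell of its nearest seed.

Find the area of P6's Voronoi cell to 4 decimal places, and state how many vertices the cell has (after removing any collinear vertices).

Area of P6's cell: 264.6492 (5 vertices)

1. box [0,53]×[0,33]: [(0, 0) (53, 0) (53, 33) (0, 33)]
2. ⊥bis P6·P0 via (30.45,4.75): [(0, 0) (29.1275, 0) (38.3157, 33) (0, 33)]  |A|=1112.8118
3. ⊥bis P6·P1 via (14.79,10.825): [(10.0182, 0) (29.1275, 0) (38.3157, 33) (24.5651, 33)]  |A|=542.1882
4. ⊥bis P6·P2 via (16.025,5.305): [(15.3873, 12.1799) (16.5171, 0) (29.1275, 0) (38.3157, 33) (24.5651, 33)]  |A|=502.6101
5. ⊥bis P6·P3 via (27.44,17.29): [(18.3897, 18.991) (15.3873, 12.1799) (16.5171, 0) (29.1275, 0) (33.6182, 16.1288)]  |A|=271.1096
6. ⊥bis P6·P4 via (15.615,9.175): [(18.631, 18.9456) (15.6542, 9.3021) (16.5171, 0) (29.1275, 0) (33.6182, 16.1288)]  |A|=264.6492
7. ⊥bis P6·P5 via (16.2,17.755): [(18.631, 18.9456) (15.6542, 9.3021) (16.5171, 0) (29.1275, 0) (33.6182, 16.1288)]  |A|=264.6492
8. canonical 5-gon: [(18.631, 18.9456) (15.6542, 9.3021) (16.5171, 0) (29.1275, 0) (33.6182, 16.1288)]
9. shoelace: 264.6492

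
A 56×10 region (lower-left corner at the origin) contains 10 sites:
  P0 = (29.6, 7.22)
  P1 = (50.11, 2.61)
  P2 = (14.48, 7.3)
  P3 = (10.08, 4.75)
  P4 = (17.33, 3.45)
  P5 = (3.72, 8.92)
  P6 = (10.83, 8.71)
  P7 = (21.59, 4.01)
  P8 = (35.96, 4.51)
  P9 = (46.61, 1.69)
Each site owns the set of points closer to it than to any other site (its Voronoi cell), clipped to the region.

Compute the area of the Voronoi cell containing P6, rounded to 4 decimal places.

1. box [0,56]×[0,10]: [(0, 0) (56, 0) (56, 10) (0, 10)]
2. ⊥bis P6·P0 via (20.215,7.965): [(0, 0) (19.5827, 0) (20.3765, 10) (0, 10)]  |A|=199.7963
3. ⊥bis P6·P1 via (30.47,5.66): [(0, 0) (19.5827, 0) (20.3765, 10) (0, 10)]  |A|=199.7963
4. ⊥bis P6·P2 via (12.655,8.005): [(0, 0) (9.5627, 0) (13.4257, 10) (0, 10)]  |A|=114.9416
5. ⊥bis P6·P3 via (10.455,6.73): [(0, 8.7101) (12.0461, 6.4287) (13.4257, 10) (0, 10)]  |A|=31.7428
6. ⊥bis P6·P4 via (14.08,6.08): [(0, 8.7101) (12.0461, 6.4287) (13.4257, 10) (0, 10)]  |A|=31.7428
7. ⊥bis P6·P5 via (7.275,8.815): [(7.2314, 7.3405) (12.0461, 6.4287) (13.4257, 10) (7.31, 10)]  |A|=17.3586
8. ⊥bis P6·P7 via (16.21,6.36): [(7.2314, 7.3405) (12.0461, 6.4287) (13.4257, 10) (7.31, 10)]  |A|=17.3586
9. ⊥bis P6·P8 via (23.395,6.61): [(7.2314, 7.3405) (12.0461, 6.4287) (13.4257, 10) (7.31, 10)]  |A|=17.3586
10. ⊥bis P6·P9 via (28.72,5.2): [(7.2314, 7.3405) (12.0461, 6.4287) (13.4257, 10) (7.31, 10)]  |A|=17.3586
11. canonical 4-gon: [(7.2314, 7.3405) (12.0461, 6.4287) (13.4257, 10) (7.31, 10)]
12. shoelace: 17.3586

Area of P6's cell: 17.3586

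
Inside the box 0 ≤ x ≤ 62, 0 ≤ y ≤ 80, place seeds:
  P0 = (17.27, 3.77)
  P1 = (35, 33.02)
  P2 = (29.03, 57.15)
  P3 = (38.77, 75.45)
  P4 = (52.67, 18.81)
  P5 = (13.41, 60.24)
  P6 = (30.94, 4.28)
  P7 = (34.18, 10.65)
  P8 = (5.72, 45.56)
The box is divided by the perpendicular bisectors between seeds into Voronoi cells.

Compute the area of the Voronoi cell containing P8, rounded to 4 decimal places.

Area of P8's cell: 542.7236

1. box [0,62]×[0,80]: [(0, 0) (62, 0) (62, 80) (0, 80)]
2. ⊥bis P8·P0 via (11.495,24.665): [(0, 21.488) (62, 38.6237) (62, 80) (0, 80)]  |A|=3096.5386
3. ⊥bis P8·P1 via (20.36,39.29): [(0, 21.488) (14.4457, 25.4805) (37.7952, 80) (0, 80)]  |A|=1452.9113
4. ⊥bis P8·P2 via (17.375,51.355): [(0, 21.488) (14.4457, 25.4805) (21.7547, 42.5465) (3.1324, 80) (0, 80)]  |A|=803.7888
5. ⊥bis P8·P3 via (22.245,60.505): [(0, 21.488) (14.4457, 25.4805) (21.7547, 42.5465) (3.1324, 80) (0, 80)]  |A|=803.7888
6. ⊥bis P8·P4 via (29.195,32.185): [(0, 21.488) (14.4457, 25.4805) (21.7547, 42.5465) (3.1324, 80) (0, 80)]  |A|=803.7888
7. ⊥bis P8·P5 via (9.565,52.9): [(0, 57.9105) (0, 21.488) (14.4457, 25.4805) (21.7547, 42.5465) (19.0869, 47.912)]  |A|=542.7236
8. ⊥bis P8·P6 via (18.33,24.92): [(0, 57.9105) (0, 21.488) (14.4457, 25.4805) (21.7547, 42.5465) (19.0869, 47.912)]  |A|=542.7236
9. ⊥bis P8·P7 via (19.95,28.105): [(0, 57.9105) (0, 21.488) (14.4457, 25.4805) (21.7547, 42.5465) (19.0869, 47.912)]  |A|=542.7236
10. canonical 5-gon: [(0, 57.9105) (0, 21.488) (14.4457, 25.4805) (21.7547, 42.5465) (19.0869, 47.912)]
11. shoelace: 542.7236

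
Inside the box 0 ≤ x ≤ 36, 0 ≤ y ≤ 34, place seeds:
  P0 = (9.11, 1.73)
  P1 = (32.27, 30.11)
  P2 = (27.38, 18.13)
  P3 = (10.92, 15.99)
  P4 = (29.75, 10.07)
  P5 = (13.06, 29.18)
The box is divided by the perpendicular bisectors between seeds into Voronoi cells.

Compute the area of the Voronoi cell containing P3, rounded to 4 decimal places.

Area of P3's cell: 270.4326

1. box [0,36]×[0,34]: [(0, 0) (36, 0) (36, 34) (0, 34)]
2. ⊥bis P3·P0 via (10.015,8.86): [(0, 10.1312) (36, 5.5618) (36, 34) (0, 34)]  |A|=941.5269
3. ⊥bis P3·P1 via (21.595,23.05): [(0, 10.1312) (32.9008, 5.9551) (14.3531, 34) (0, 34)]  |A|=593.9176
4. ⊥bis P3·P2 via (19.15,17.06): [(0, 10.1312) (20.3873, 7.5435) (17.5824, 29.1172) (14.3531, 34) (0, 34)]  |A|=461.1631
5. ⊥bis P3·P4 via (20.335,13.03): [(0, 10.1312) (18.6783, 7.7604) (19.8673, 11.5425) (17.5824, 29.1172) (14.3531, 34) (0, 34)]  |A|=457.8023
6. ⊥bis P3·P5 via (11.99,22.585): [(0, 24.5303) (0, 10.1312) (18.6783, 7.7604) (19.8673, 11.5425) (18.5705, 21.5174)]  |A|=270.4326
7. canonical 5-gon: [(0, 24.5303) (0, 10.1312) (18.6783, 7.7604) (19.8673, 11.5425) (18.5705, 21.5174)]
8. shoelace: 270.4326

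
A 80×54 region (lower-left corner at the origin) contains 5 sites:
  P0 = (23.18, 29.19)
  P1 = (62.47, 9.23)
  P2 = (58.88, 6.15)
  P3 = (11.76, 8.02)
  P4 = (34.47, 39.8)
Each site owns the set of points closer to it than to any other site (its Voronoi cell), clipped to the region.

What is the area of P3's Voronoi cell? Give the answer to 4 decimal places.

Area of P3's cell: 652.5819

1. box [0,80]×[0,54]: [(0, 0) (80, 0) (80, 54) (0, 54)]
2. ⊥bis P3·P0 via (17.47,18.605): [(0, 28.0291) (0, 0) (51.9593, 0)]  |A|=728.1853
3. ⊥bis P3·P1 via (37.115,8.625): [(37.1299, 7.9996) (0, 28.0291) (0, 0) (37.3208, 0)]  |A|=669.6342
4. ⊥bis P3·P2 via (35.32,7.085): [(35.3935, 8.9363) (0, 28.0291) (0, 0) (35.0388, 0)]  |A|=652.5819
5. ⊥bis P3·P4 via (23.115,23.91): [(35.3935, 8.9363) (0, 28.0291) (0, 0) (35.0388, 0)]  |A|=652.5819
6. canonical 4-gon: [(35.3935, 8.9363) (0, 28.0291) (0, 0) (35.0388, 0)]
7. shoelace: 652.5819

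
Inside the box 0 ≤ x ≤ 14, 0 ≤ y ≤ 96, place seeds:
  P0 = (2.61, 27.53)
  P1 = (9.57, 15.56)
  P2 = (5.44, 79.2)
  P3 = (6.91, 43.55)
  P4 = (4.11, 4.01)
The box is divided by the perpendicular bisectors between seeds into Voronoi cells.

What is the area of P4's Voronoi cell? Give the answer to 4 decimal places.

Area of P4's cell: 135.9311

1. box [0,14]×[0,96]: [(0, 0) (14, 0) (14, 96) (0, 96)]
2. ⊥bis P4·P0 via (3.36,15.77): [(0, 15.5557) (0, 0) (14, 0) (14, 16.4486)]  |A|=224.03
3. ⊥bis P4·P1 via (6.84,9.785): [(0, 13.0185) (0, 0) (14, 0) (14, 6.4003)]  |A|=135.9311
4. ⊥bis P4·P2 via (4.775,41.605): [(0, 13.0185) (0, 0) (14, 0) (14, 6.4003)]  |A|=135.9311
5. ⊥bis P4·P3 via (5.51,23.78): [(0, 13.0185) (0, 0) (14, 0) (14, 6.4003)]  |A|=135.9311
6. canonical 4-gon: [(0, 13.0185) (0, 0) (14, 0) (14, 6.4003)]
7. shoelace: 135.9311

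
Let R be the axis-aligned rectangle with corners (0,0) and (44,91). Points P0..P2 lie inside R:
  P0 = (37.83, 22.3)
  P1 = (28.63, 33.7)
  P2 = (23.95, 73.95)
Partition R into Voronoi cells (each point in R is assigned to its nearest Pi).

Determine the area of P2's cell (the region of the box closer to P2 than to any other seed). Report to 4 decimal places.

Area of P2's cell: 1657.6477

1. box [0,44]×[0,91]: [(0, 0) (44, 0) (44, 91) (0, 91)]
2. ⊥bis P2·P0 via (30.89,48.125): [(0, 39.8239) (44, 51.6481) (44, 91) (0, 91)]  |A|=1991.6172
3. ⊥bis P2·P1 via (26.29,53.825): [(0, 50.7682) (44, 55.8842) (44, 91) (0, 91)]  |A|=1657.6477
4. canonical 4-gon: [(0, 50.7682) (44, 55.8842) (44, 91) (0, 91)]
5. shoelace: 1657.6477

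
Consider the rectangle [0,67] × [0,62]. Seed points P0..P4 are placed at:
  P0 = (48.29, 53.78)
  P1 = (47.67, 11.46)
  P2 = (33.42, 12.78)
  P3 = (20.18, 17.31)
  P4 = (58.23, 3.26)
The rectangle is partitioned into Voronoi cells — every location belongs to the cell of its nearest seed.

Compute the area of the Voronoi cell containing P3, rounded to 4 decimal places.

1. box [0,67]×[0,62]: [(0, 0) (67, 0) (67, 62) (0, 62)]
2. ⊥bis P3·P0 via (34.235,35.545): [(0, 61.9323) (0, 0) (67, 0) (67, 10.2907)]  |A|=2419.4716
3. ⊥bis P3·P1 via (33.925,14.385): [(37.8371, 32.7686) (0, 61.9323) (0, 0) (30.8638, 0)]  |A|=1677.3521
4. ⊥bis P3·P2 via (26.8,15.045): [(33.9018, 35.8018) (0, 61.9323) (0, 0) (21.6524, 0)]  |A|=1437.4076
5. ⊥bis P3·P4 via (39.205,10.285): [(33.9018, 35.8018) (0, 61.9323) (0, 0) (21.6524, 0)]  |A|=1437.4076
6. canonical 4-gon: [(33.9018, 35.8018) (0, 61.9323) (0, 0) (21.6524, 0)]
7. shoelace: 1437.4076

Area of P3's cell: 1437.4076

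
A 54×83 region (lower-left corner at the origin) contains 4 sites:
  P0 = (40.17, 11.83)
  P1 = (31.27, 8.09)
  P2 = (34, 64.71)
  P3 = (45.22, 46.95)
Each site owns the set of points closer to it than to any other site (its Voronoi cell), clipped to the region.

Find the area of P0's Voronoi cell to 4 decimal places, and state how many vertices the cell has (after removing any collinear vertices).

1. box [0,54]×[0,83]: [(0, 0) (54, 0) (54, 83) (0, 83)]
2. ⊥bis P0·P1 via (35.72,9.96): [(39.9054, 0) (54, 0) (54, 83) (5.0268, 83)]  |A|=2617.3127
3. ⊥bis P0·P2 via (37.085,38.27): [(24.4433, 36.795) (39.9054, 0) (54, 0) (54, 40.2436)]  |A|=854.0393
4. ⊥bis P0·P3 via (42.695,29.39): [(26.5814, 31.707) (39.9054, 0) (54, 0) (54, 27.7644)]  |A|=604.0796
5. canonical 4-gon: [(26.5814, 31.707) (39.9054, 0) (54, 0) (54, 27.7644)]
6. shoelace: 604.0796

Area of P0's cell: 604.0796 (4 vertices)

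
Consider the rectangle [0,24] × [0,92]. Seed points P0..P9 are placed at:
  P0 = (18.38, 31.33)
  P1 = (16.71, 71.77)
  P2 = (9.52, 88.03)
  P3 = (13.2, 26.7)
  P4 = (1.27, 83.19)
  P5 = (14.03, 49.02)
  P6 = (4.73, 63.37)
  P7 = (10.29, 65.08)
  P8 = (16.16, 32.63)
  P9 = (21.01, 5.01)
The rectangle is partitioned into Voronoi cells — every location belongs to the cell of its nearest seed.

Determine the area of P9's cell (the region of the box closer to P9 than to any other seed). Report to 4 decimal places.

Area of P9's cell: 336.4038

1. box [0,24]×[0,92]: [(0, 0) (24, 0) (24, 92) (0, 92)]
2. ⊥bis P9·P0 via (19.695,18.17): [(0, 16.202) (0, 0) (24, 0) (24, 18.6002)]  |A|=417.626
3. ⊥bis P9·P1 via (18.86,38.39): [(0, 16.202) (0, 0) (24, 0) (24, 18.6002)]  |A|=417.626
4. ⊥bis P9·P2 via (15.265,46.52): [(0, 16.202) (0, 0) (24, 0) (24, 18.6002)]  |A|=417.626
5. ⊥bis P9·P3 via (17.105,15.855): [(0, 9.6959) (0, 0) (24, 0) (24, 18.3377)]  |A|=336.4038
6. ⊥bis P9·P4 via (11.14,44.1): [(0, 9.6959) (0, 0) (24, 0) (24, 18.3377)]  |A|=336.4038
7. ⊥bis P9·P5 via (17.52,27.015): [(0, 9.6959) (0, 0) (24, 0) (24, 18.3377)]  |A|=336.4038
8. ⊥bis P9·P6 via (12.87,34.19): [(0, 9.6959) (0, 0) (24, 0) (24, 18.3377)]  |A|=336.4038
9. ⊥bis P9·P7 via (15.65,35.045): [(0, 9.6959) (0, 0) (24, 0) (24, 18.3377)]  |A|=336.4038
10. ⊥bis P9·P8 via (18.585,18.82): [(0, 9.6959) (0, 0) (24, 0) (24, 18.3377)]  |A|=336.4038
11. canonical 4-gon: [(0, 9.6959) (0, 0) (24, 0) (24, 18.3377)]
12. shoelace: 336.4038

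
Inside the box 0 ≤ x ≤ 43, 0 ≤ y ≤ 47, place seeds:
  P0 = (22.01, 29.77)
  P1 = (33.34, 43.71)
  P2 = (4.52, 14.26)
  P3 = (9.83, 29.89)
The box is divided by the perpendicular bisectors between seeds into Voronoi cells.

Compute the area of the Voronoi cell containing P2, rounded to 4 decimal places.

1. box [0,43]×[0,47]: [(0, 0) (43, 0) (43, 47) (0, 47)]
2. ⊥bis P2·P0 via (13.265,22.015): [(0, 36.9734) (0, 0) (32.7877, 0)]  |A|=606.1371
3. ⊥bis P2·P1 via (18.93,28.985): [(0, 36.9734) (0, 0) (32.7877, 0)]  |A|=606.1371
4. ⊥bis P2·P3 via (7.175,22.075): [(15.8147, 19.1398) (0, 24.5126) (0, 0) (32.7877, 0)]  |A|=507.6051
5. canonical 4-gon: [(15.8147, 19.1398) (0, 24.5126) (0, 0) (32.7877, 0)]
6. shoelace: 507.6051

Area of P2's cell: 507.6051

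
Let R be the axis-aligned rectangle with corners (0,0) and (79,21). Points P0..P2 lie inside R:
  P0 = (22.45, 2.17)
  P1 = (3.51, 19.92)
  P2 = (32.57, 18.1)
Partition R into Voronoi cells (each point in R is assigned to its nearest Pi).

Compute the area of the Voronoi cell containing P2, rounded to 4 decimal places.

Area of P2's cell: 1074.9726

1. box [0,79]×[0,21]: [(0, 0) (79, 0) (79, 21) (0, 21)]
2. ⊥bis P2·P0 via (27.51,10.135): [(43.4636, 0) (79, 0) (79, 21) (10.4073, 21)]  |A|=1093.3556
3. ⊥bis P2·P1 via (18.04,19.01): [(17.8678, 16.2605) (43.4636, 0) (79, 0) (79, 21) (18.1646, 21)]  |A|=1074.9726
4. canonical 5-gon: [(17.8678, 16.2605) (43.4636, 0) (79, 0) (79, 21) (18.1646, 21)]
5. shoelace: 1074.9726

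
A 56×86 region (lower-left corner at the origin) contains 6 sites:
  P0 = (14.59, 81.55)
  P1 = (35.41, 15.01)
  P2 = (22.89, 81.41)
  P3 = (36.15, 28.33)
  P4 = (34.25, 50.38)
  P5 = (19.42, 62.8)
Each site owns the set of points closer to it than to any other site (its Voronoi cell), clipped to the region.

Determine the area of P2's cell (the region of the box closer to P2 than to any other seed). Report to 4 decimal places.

1. box [0,56]×[0,86]: [(0, 0) (56, 0) (56, 86) (0, 86)]
2. ⊥bis P2·P0 via (18.74,81.48): [(17.3656, 0) (56, 0) (56, 86) (18.8162, 86)]  |A|=3260.1792
3. ⊥bis P2·P1 via (29.15,48.21): [(18.1438, 46.1347) (56, 53.2727) (56, 86) (18.8162, 86)]  |A|=1360.6359
4. ⊥bis P2·P3 via (29.52,54.87): [(18.2436, 52.053) (56, 61.485) (56, 86) (18.8162, 86)]  |A|=1093.9362
5. ⊥bis P2·P4 via (28.57,65.895): [(18.4144, 62.1771) (56, 75.937) (56, 86) (18.8162, 86)]  |A|=632.0241
6. ⊥bis P2·P5 via (21.155,72.105): [(18.5899, 72.5833) (37.3065, 69.0934) (56, 75.937) (56, 86) (18.8162, 86)]  |A|=534.3335
7. canonical 5-gon: [(18.5899, 72.5833) (37.3065, 69.0934) (56, 75.937) (56, 86) (18.8162, 86)]
8. shoelace: 534.3335

Area of P2's cell: 534.3335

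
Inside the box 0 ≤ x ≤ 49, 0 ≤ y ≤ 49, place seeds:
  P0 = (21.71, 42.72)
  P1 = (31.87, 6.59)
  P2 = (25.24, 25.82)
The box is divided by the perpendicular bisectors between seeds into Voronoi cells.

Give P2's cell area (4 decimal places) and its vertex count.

1. box [0,49]×[0,49]: [(0, 0) (49, 0) (49, 49) (0, 49)]
2. ⊥bis P2·P0 via (23.475,34.27): [(0, 29.3666) (0, 0) (49, 0) (49, 39.6016)]  |A|=1689.7208
3. ⊥bis P2·P1 via (28.555,16.205): [(0, 29.3666) (0, 6.36) (49, 23.2539) (49, 39.6016)]  |A|=964.1806
4. canonical 4-gon: [(0, 29.3666) (0, 6.36) (49, 23.2539) (49, 39.6016)]
5. shoelace: 964.1806

Area of P2's cell: 964.1806 (4 vertices)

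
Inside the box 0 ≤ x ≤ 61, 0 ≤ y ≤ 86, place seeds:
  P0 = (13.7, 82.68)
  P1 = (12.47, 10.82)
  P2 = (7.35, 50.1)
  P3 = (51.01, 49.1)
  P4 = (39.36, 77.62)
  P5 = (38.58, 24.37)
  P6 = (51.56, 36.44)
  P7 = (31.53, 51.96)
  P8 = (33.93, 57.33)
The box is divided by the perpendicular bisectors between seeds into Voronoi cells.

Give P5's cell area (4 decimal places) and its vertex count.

1. box [0,61]×[0,86]: [(0, 0) (61, 0) (61, 86) (0, 86)]
2. ⊥bis P5·P0 via (26.14,53.525): [(0, 42.3715) (0, 0) (61, 0) (61, 68.3992)]  |A|=3378.5061
3. ⊥bis P5·P1 via (25.525,17.595): [(10.3707, 46.7965) (34.6561, 0) (61, 0) (61, 68.3992)]  |A|=2347.9054
4. ⊥bis P5·P2 via (22.965,37.235): [(41.9407, 60.2669) (18.2823, 31.5513) (34.6561, 0) (61, 0) (61, 68.3992)]  |A|=2053.9736
5. ⊥bis P5·P3 via (44.795,36.735): [(29.0664, 44.6406) (18.2823, 31.5513) (34.6561, 0) (61, 0) (61, 28.5899)]  |A|=1321.7821
6. ⊥bis P5·P4 via (38.97,50.995): [(29.0664, 44.6406) (18.2823, 31.5513) (34.6561, 0) (61, 0) (61, 28.5899)]  |A|=1321.7821
7. ⊥bis P5·P6 via (45.07,30.405): [(34.2597, 42.0304) (29.0664, 44.6406) (18.2823, 31.5513) (34.6561, 0) (61, 0) (61, 13.274)]  |A|=1117.0057
8. ⊥bis P5·P7 via (35.055,38.165): [(37.3166, 38.7429) (20.7115, 34.4999) (18.2823, 31.5513) (34.6561, 0) (61, 0) (61, 13.274)]  |A|=1045.9899
9. ⊥bis P5·P8 via (36.255,40.85): [(37.3166, 38.7429) (20.7115, 34.4999) (18.2823, 31.5513) (34.6561, 0) (61, 0) (61, 13.274)]  |A|=1045.9899
10. canonical 6-gon: [(37.3166, 38.7429) (20.7115, 34.4999) (18.2823, 31.5513) (34.6561, 0) (61, 0) (61, 13.274)]
11. shoelace: 1045.9899

Area of P5's cell: 1045.9899 (6 vertices)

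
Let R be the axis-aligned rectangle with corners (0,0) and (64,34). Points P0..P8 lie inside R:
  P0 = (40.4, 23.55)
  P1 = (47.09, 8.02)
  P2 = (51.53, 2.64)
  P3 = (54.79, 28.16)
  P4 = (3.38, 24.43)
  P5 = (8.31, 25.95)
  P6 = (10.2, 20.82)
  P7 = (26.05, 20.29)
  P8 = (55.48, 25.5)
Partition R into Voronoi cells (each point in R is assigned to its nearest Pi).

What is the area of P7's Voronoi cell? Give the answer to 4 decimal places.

1. box [0,64]×[0,34]: [(0, 0) (64, 0) (64, 34) (0, 34)]
2. ⊥bis P7·P0 via (33.225,21.92): [(0, 0) (38.2047, 0) (30.4807, 34) (0, 34)]  |A|=1167.6523
3. ⊥bis P7·P1 via (36.57,14.155): [(0, 0) (28.3152, 0) (35.4322, 12.204) (30.4807, 34) (0, 34)]  |A|=1107.3059
4. ⊥bis P7·P2 via (38.79,11.465): [(0, 0) (28.3152, 0) (35.4322, 12.204) (30.4807, 34) (0, 34)]  |A|=1107.3059
5. ⊥bis P7·P3 via (40.42,24.225): [(0, 0) (28.3152, 0) (35.4322, 12.204) (30.4807, 34) (0, 34)]  |A|=1107.3059
6. ⊥bis P7·P4 via (14.715,22.36): [(10.6316, 0) (28.3152, 0) (35.4322, 12.204) (30.4807, 34) (16.8407, 34)]  |A|=640.2766
7. ⊥bis P7·P5 via (17.18,23.12): [(11.7401, 6.0698) (10.6316, 0) (28.3152, 0) (35.4322, 12.204) (30.4807, 34) (20.6513, 34)]  |A|=587.0612
8. ⊥bis P7·P6 via (18.125,20.555): [(18.3314, 26.729) (17.4377, 0) (28.3152, 0) (35.4322, 12.204) (30.4807, 34) (20.6513, 34)]  |A|=487.5477
9. ⊥bis P7·P8 via (40.765,22.895): [(18.3314, 26.729) (17.4377, 0) (28.3152, 0) (35.4322, 12.204) (30.4807, 34) (20.6513, 34)]  |A|=487.5477
10. canonical 6-gon: [(18.3314, 26.729) (17.4377, 0) (28.3152, 0) (35.4322, 12.204) (30.4807, 34) (20.6513, 34)]
11. shoelace: 487.5477

Area of P7's cell: 487.5477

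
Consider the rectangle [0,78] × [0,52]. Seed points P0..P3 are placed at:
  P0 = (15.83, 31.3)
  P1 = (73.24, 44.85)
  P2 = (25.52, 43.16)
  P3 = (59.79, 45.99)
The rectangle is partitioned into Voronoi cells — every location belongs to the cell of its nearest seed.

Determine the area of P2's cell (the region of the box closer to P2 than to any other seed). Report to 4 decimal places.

1. box [0,78]×[0,52]: [(0, 0) (78, 0) (78, 52) (0, 52)]
2. ⊥bis P2·P0 via (20.675,37.23): [(66.2424, 0) (78, 0) (78, 52) (2.5974, 52)]  |A|=2266.1667
3. ⊥bis P2·P1 via (49.38,44.005): [(50.4824, 12.8764) (49.0969, 52) (2.5974, 52)]  |A|=909.614
4. ⊥bis P2·P3 via (42.655,44.575): [(44.8957, 17.4409) (42.0418, 52) (2.5974, 52)]  |A|=681.5829
5. canonical 3-gon: [(44.8957, 17.4409) (42.0418, 52) (2.5974, 52)]
6. shoelace: 681.5829

Area of P2's cell: 681.5829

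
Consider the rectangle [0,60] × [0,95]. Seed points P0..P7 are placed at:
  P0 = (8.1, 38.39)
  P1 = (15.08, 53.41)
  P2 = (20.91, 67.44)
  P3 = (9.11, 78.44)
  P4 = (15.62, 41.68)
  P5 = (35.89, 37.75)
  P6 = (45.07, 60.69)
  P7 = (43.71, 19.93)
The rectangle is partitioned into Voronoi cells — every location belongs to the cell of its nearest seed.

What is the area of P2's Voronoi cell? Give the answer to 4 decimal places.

Area of P2's cell: 603.8930

1. box [0,60]×[0,95]: [(0, 0) (60, 0) (60, 95) (0, 95)]
2. ⊥bis P2·P0 via (14.505,52.915): [(0, 59.3112) (60, 32.8533) (60, 95) (0, 95)]  |A|=2935.0641
3. ⊥bis P2·P1 via (17.995,60.425): [(0, 67.9026) (60, 42.9703) (60, 95) (0, 95)]  |A|=2373.8121
4. ⊥bis P2·P3 via (15.01,72.94): [(7.4343, 64.8134) (60, 42.9703) (60, 95) (35.5744, 95)]  |A|=1736.1509
5. ⊥bis P2·P4 via (18.265,54.56): [(7.4343, 64.8134) (45.6357, 48.9392) (60, 45.9894) (60, 95) (35.5744, 95)]  |A|=1714.4673
6. ⊥bis P2·P5 via (28.4,52.595): [(7.4343, 64.8134) (32.2109, 54.5178) (60, 68.5387) (60, 95) (35.5744, 95)]  |A|=1380.8896
7. ⊥bis P2·P6 via (32.99,64.065): [(7.4343, 64.8134) (30.519, 55.2208) (41.6328, 95) (35.5744, 95)]  |A|=603.893
8. ⊥bis P2·P7 via (32.31,43.685): [(7.4343, 64.8134) (30.519, 55.2208) (41.6328, 95) (35.5744, 95)]  |A|=603.893
9. canonical 4-gon: [(7.4343, 64.8134) (30.519, 55.2208) (41.6328, 95) (35.5744, 95)]
10. shoelace: 603.893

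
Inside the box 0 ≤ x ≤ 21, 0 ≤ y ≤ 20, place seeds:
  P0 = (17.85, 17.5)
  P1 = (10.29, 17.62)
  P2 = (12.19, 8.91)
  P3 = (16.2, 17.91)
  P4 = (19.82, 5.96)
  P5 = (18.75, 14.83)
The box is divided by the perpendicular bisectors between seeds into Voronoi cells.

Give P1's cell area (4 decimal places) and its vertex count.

1. box [0,21]×[0,20]: [(0, 0) (21, 0) (21, 20) (0, 20)]
2. ⊥bis P1·P0 via (14.07,17.56): [(0, 0) (13.7913, 0) (14.1087, 20) (0, 20)]  |A|=279
3. ⊥bis P1·P2 via (11.24,13.265): [(0, 10.8131) (14.0114, 13.8696) (14.1087, 20) (0, 20)]  |A|=107.6071
4. ⊥bis P1·P3 via (13.245,17.765): [(0, 10.8131) (13.4422, 13.7454) (13.1353, 20) (0, 20)]  |A|=102.8244
5. ⊥bis P1·P4 via (15.055,11.79): [(0, 10.8131) (13.4422, 13.7454) (13.1353, 20) (0, 20)]  |A|=102.8244
6. ⊥bis P1·P5 via (14.52,16.225): [(0, 10.8131) (13.4422, 13.7454) (13.1353, 20) (0, 20)]  |A|=102.8244
7. canonical 4-gon: [(0, 10.8131) (13.4422, 13.7454) (13.1353, 20) (0, 20)]
8. shoelace: 102.8244

Area of P1's cell: 102.8244 (4 vertices)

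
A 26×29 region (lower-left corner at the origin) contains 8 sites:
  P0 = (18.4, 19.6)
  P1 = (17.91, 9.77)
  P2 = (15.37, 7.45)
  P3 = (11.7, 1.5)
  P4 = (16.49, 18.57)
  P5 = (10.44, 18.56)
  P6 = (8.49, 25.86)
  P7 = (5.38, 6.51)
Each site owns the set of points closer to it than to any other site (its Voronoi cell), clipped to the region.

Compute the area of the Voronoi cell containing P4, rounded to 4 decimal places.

Area of P4's cell: 39.5499

1. box [0,26]×[0,29]: [(0, 0) (26, 0) (26, 29) (0, 29)]
2. ⊥bis P4·P0 via (17.445,19.085): [(0, 0) (26, 0) (26, 3.2209) (12.0982, 29) (0, 29)]  |A|=574.8115
3. ⊥bis P4·P1 via (17.2,14.17): [(0, 11.3945) (19.8637, 14.5998) (12.0982, 29) (0, 29)]  |A|=261.9627
4. ⊥bis P4·P2 via (15.93,13.01): [(0, 14.6145) (12.2859, 13.377) (19.8637, 14.5998) (12.0982, 29) (0, 29)]  |A|=242.1829
5. ⊥bis P4·P3 via (14.095,10.035): [(0, 14.6145) (12.2859, 13.377) (19.8637, 14.5998) (12.0982, 29) (0, 29)]  |A|=242.1829
6. ⊥bis P4·P5 via (13.465,18.565): [(13.4733, 13.5686) (19.8637, 14.5998) (13.4519, 26.4897)]  |A|=41.2966
7. ⊥bis P4·P6 via (12.49,22.215): [(13.4572, 23.2764) (13.4733, 13.5686) (19.8637, 14.5998) (14.5425, 24.4674)]  |A|=39.5499
8. ⊥bis P4·P7 via (10.935,12.54): [(13.4572, 23.2764) (13.4733, 13.5686) (19.8637, 14.5998) (14.5425, 24.4674)]  |A|=39.5499
9. canonical 4-gon: [(13.4572, 23.2764) (13.4733, 13.5686) (19.8637, 14.5998) (14.5425, 24.4674)]
10. shoelace: 39.5499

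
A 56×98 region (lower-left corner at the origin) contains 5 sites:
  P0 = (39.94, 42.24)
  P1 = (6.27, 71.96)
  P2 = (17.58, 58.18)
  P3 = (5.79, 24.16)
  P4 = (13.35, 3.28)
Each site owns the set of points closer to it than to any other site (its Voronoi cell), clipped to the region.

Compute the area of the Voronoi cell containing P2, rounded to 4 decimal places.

Area of P2's cell: 1267.0578

1. box [0,56]×[0,98]: [(0, 0) (56, 0) (56, 98) (0, 98)]
2. ⊥bis P2·P0 via (28.76,50.21): [(0, 9.8666) (56, 88.4212) (56, 98) (0, 98)]  |A|=2735.9415
3. ⊥bis P2·P1 via (11.925,65.07): [(0, 55.2825) (0, 9.8666) (56, 88.4212) (56, 98) (52.0466, 98)]  |A|=1624.291
4. ⊥bis P2·P3 via (11.685,41.17): [(0, 55.2825) (0, 45.2196) (20.2095, 38.2157) (56, 88.4212) (56, 98) (52.0466, 98)]  |A|=1267.0578
5. ⊥bis P2·P4 via (15.465,30.73): [(0, 55.2825) (0, 45.2196) (20.2095, 38.2157) (56, 88.4212) (56, 98) (52.0466, 98)]  |A|=1267.0578
6. canonical 6-gon: [(0, 55.2825) (0, 45.2196) (20.2095, 38.2157) (56, 88.4212) (56, 98) (52.0466, 98)]
7. shoelace: 1267.0578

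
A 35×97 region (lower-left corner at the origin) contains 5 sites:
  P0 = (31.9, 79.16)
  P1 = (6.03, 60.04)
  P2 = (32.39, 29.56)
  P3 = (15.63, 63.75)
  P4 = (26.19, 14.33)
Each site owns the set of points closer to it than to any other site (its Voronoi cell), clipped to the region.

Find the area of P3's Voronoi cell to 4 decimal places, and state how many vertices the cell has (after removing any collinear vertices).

1. box [0,35]×[0,97]: [(0, 0) (35, 0) (35, 97) (0, 97)]
2. ⊥bis P3·P0 via (23.765,71.455): [(0, 96.5463) (0, 0) (35, 0) (35, 59.593)]  |A|=2732.4373
3. ⊥bis P3·P1 via (10.83,61.895): [(0, 96.5463) (0, 89.9187) (34.7498, 0) (35, 0) (35, 59.593)]  |A|=1170.1068
4. ⊥bis P3·P2 via (24.01,46.655): [(0, 96.5463) (0, 89.9187) (17.8808, 43.6504) (35, 52.0423) (35, 59.593)]  |A|=719.1846
5. ⊥bis P3·P4 via (20.91,39.04): [(0, 96.5463) (0, 89.9187) (17.8808, 43.6504) (35, 52.0423) (35, 59.593)]  |A|=719.1846
6. canonical 5-gon: [(0, 96.5463) (0, 89.9187) (17.8808, 43.6504) (35, 52.0423) (35, 59.593)]
7. shoelace: 719.1846

Area of P3's cell: 719.1846 (5 vertices)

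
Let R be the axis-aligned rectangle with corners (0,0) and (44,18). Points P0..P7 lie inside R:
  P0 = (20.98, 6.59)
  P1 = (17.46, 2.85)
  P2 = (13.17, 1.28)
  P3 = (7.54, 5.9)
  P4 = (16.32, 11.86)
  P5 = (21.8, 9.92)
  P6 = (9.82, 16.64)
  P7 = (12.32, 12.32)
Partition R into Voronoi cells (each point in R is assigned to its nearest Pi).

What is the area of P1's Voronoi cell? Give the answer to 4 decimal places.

1. box [0,44]×[0,18]: [(0, 0) (44, 0) (44, 18) (0, 18)]
2. ⊥bis P1·P0 via (19.22,4.72): [(0, 0) (24.235, 0) (5.11, 18) (0, 18)]  |A|=264.105
3. ⊥bis P1·P2 via (15.315,2.065): [(16.0707, 0) (24.235, 0) (11.7811, 11.7213)]  |A|=47.848
4. ⊥bis P1·P3 via (12.5,4.375): [(13.3992, 7.2998) (16.0707, 0) (24.235, 0) (14.0904, 9.5478)]  |A|=44.5011
5. ⊥bis P1·P4 via (16.89,7.355): [(13.5344, 6.9304) (16.0707, 0) (24.235, 0) (16.476, 7.3026)]  |A|=40.4754
6. ⊥bis P1·P5 via (19.63,6.385): [(13.5344, 6.9304) (16.0707, 0) (24.235, 0) (16.476, 7.3026)]  |A|=40.4754
7. ⊥bis P1·P6 via (13.64,9.745): [(13.5344, 6.9304) (16.0707, 0) (24.235, 0) (16.476, 7.3026)]  |A|=40.4754
8. ⊥bis P1·P7 via (14.89,7.585): [(13.7295, 6.9551) (13.5592, 6.8627) (16.0707, 0) (24.235, 0) (16.476, 7.3026)]  |A|=40.4685
9. canonical 5-gon: [(13.7295, 6.9551) (13.5592, 6.8627) (16.0707, 0) (24.235, 0) (16.476, 7.3026)]
10. shoelace: 40.4685

Area of P1's cell: 40.4685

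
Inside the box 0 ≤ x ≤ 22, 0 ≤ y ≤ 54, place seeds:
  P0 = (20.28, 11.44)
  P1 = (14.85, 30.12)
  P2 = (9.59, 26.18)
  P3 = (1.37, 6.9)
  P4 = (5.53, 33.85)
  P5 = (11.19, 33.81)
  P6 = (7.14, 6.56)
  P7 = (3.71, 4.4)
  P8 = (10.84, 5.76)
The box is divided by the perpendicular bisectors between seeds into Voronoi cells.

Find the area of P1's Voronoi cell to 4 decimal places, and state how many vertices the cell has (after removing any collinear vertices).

1. box [0,22]×[0,54]: [(0, 0) (22, 0) (22, 54) (0, 54)]
2. ⊥bis P1·P0 via (17.565,20.78): [(0, 15.6741) (22, 22.0692) (22, 54) (0, 54)]  |A|=772.8237
3. ⊥bis P1·P2 via (12.22,28.15): [(0, 44.464) (17.7091, 20.8219) (22, 22.0692) (22, 54) (0, 54)]  |A|=517.9019
4. ⊥bis P1·P3 via (8.11,18.51): [(0, 44.464) (17.7091, 20.8219) (22, 22.0692) (22, 54) (0, 54)]  |A|=517.9019
5. ⊥bis P1·P4 via (10.19,31.985): [(9.8966, 31.2518) (17.7091, 20.8219) (22, 22.0692) (22, 54) (19.0007, 54)]  |A|=254.5992
6. ⊥bis P1·P5 via (13.02,31.965): [(10.9215, 29.8835) (17.7091, 20.8219) (22, 22.0692) (22, 40.872)]  |A|=127.8279
7. ⊥bis P1·P6 via (10.995,18.34): [(10.9215, 29.8835) (17.7091, 20.8219) (22, 22.0692) (22, 40.872)]  |A|=127.8279
8. ⊥bis P1·P7 via (9.28,17.26): [(10.9215, 29.8835) (17.7091, 20.8219) (22, 22.0692) (22, 40.872)]  |A|=127.8279
9. ⊥bis P1·P8 via (12.845,17.94): [(10.9215, 29.8835) (17.7091, 20.8219) (22, 22.0692) (22, 40.872)]  |A|=127.8279
10. canonical 4-gon: [(10.9215, 29.8835) (17.7091, 20.8219) (22, 22.0692) (22, 40.872)]
11. shoelace: 127.8279

Area of P1's cell: 127.8279 (4 vertices)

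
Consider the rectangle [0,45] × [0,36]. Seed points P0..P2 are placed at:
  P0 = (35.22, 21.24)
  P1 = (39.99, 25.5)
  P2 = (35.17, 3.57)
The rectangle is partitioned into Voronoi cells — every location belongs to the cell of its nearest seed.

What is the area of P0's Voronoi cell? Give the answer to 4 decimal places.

Area of P0's cell: 864.9124

1. box [0,45]×[0,36]: [(0, 0) (45, 0) (45, 36) (0, 36)]
2. ⊥bis P0·P1 via (37.605,23.37): [(0, 0) (45, 0) (45, 15.0897) (26.3254, 36) (0, 36)]  |A|=1424.7539
3. ⊥bis P0·P2 via (35.195,12.405): [(0, 12.5046) (45, 12.3773) (45, 15.0897) (26.3254, 36) (0, 36)]  |A|=864.9124
4. canonical 5-gon: [(0, 12.5046) (45, 12.3773) (45, 15.0897) (26.3254, 36) (0, 36)]
5. shoelace: 864.9124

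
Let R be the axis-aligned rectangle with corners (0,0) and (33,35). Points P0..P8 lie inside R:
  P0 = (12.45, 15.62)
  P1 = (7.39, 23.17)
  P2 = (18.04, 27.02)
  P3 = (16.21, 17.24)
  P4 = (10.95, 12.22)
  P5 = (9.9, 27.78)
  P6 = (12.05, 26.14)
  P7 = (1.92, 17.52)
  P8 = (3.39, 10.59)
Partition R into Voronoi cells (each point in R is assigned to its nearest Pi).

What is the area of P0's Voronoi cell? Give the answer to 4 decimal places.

Area of P0's cell: 37.7975

1. box [0,33]×[0,35]: [(0, 0) (33, 0) (33, 35) (0, 35)]
2. ⊥bis P0·P1 via (9.92,19.395): [(0, 12.7466) (0, 0) (33, 0) (33, 34.8632)]  |A|=785.5619
3. ⊥bis P0·P2 via (15.245,21.32): [(13.8286, 22.0145) (0, 12.7466) (0, 0) (33, 0) (33, 12.6138)]  |A|=572.2861
4. ⊥bis P0·P3 via (14.33,16.43): [(12.3507, 21.024) (0, 12.7466) (0, 0) (21.4089, 0)]  |A|=303.7651
5. ⊥bis P0·P4 via (11.7,13.92): [(16.2825, 11.8983) (12.3507, 21.024) (5.7003, 16.5669)]  |A|=39.107
6. ⊥bis P0·P5 via (11.175,21.7): [(16.2825, 11.8983) (12.3507, 21.024) (5.7003, 16.5669)]  |A|=39.107
7. ⊥bis P0·P6 via (12.25,20.88): [(16.2825, 11.8983) (12.4101, 20.8861) (12.1289, 20.8754) (5.7003, 16.5669)]  |A|=39.0873
8. ⊥bis P0·P7 via (7.185,16.57): [(7.075, 15.9604) (16.2825, 11.8983) (12.4101, 20.8861) (12.1289, 20.8754) (7.3886, 17.6985)]  |A|=37.7975
9. ⊥bis P0·P8 via (7.92,13.105): [(7.075, 15.9604) (16.2825, 11.8983) (12.4101, 20.8861) (12.1289, 20.8754) (7.3886, 17.6985)]  |A|=37.7975
10. canonical 5-gon: [(7.075, 15.9604) (16.2825, 11.8983) (12.4101, 20.8861) (12.1289, 20.8754) (7.3886, 17.6985)]
11. shoelace: 37.7975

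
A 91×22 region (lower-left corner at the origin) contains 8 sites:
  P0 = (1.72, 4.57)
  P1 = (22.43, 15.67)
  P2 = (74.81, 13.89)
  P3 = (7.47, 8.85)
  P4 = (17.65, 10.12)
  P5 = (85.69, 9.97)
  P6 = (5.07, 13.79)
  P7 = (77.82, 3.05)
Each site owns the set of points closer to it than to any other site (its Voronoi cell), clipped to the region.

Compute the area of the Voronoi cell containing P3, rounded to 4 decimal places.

1. box [0,91]×[0,22]: [(0, 0) (91, 0) (91, 22) (0, 22)]
2. ⊥bis P3·P0 via (4.595,6.71): [(0, 12.8832) (9.5896, 0) (91, 0) (91, 22) (0, 22)]  |A|=1940.2279
3. ⊥bis P3·P1 via (14.95,12.26): [(0, 12.8832) (9.5896, 0) (20.5391, 0) (10.5097, 22) (0, 22)]  |A|=279.7649
4. ⊥bis P3·P2 via (41.14,11.37): [(0, 12.8832) (9.5896, 0) (20.5391, 0) (10.5097, 22) (0, 22)]  |A|=279.7649
5. ⊥bis P3·P4 via (12.56,9.485): [(0, 12.8832) (9.5896, 0) (13.7433, 0) (11.1829, 20.5233) (10.5097, 22) (0, 22)]  |A|=210.0287
6. ⊥bis P3·P5 via (46.58,9.41): [(0, 12.8832) (9.5896, 0) (13.7433, 0) (11.1829, 20.5233) (10.5097, 22) (0, 22)]  |A|=210.0287
7. ⊥bis P3·P6 via (6.27,11.32): [(2.5197, 9.498) (9.5896, 0) (13.7433, 0) (11.9847, 14.0964)]  |A|=90.4802
8. ⊥bis P3·P7 via (42.645,5.95): [(2.5197, 9.498) (9.5896, 0) (13.7433, 0) (11.9847, 14.0964)]  |A|=90.4802
9. canonical 4-gon: [(2.5197, 9.498) (9.5896, 0) (13.7433, 0) (11.9847, 14.0964)]
10. shoelace: 90.4802

Area of P3's cell: 90.4802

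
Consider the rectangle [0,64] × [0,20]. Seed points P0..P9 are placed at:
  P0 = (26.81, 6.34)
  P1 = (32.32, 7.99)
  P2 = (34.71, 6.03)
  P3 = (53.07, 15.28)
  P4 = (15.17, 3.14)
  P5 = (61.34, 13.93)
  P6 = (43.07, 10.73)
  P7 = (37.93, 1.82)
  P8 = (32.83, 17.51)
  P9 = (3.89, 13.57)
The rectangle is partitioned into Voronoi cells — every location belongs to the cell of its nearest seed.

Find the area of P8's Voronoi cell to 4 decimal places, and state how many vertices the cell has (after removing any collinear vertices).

Area of P8's cell: 127.1273 (5 vertices)

1. box [0,64]×[0,20]: [(0, 0) (64, 0) (64, 20) (0, 20)]
2. ⊥bis P8·P0 via (29.82,11.925): [(51.9466, 0) (64, 0) (64, 20) (14.837, 20)]  |A|=612.164
3. ⊥bis P8·P1 via (32.575,12.75): [(27.8162, 13.0049) (64, 11.0665) (64, 20) (14.837, 20)]  |A|=333.5729
4. ⊥bis P8·P2 via (33.77,11.77): [(27.8162, 13.0049) (37.9846, 12.4602) (64, 16.7206) (64, 20) (14.837, 20)]  |A|=260.0269
5. ⊥bis P8·P3 via (42.95,16.395): [(27.8162, 13.0049) (37.9846, 12.4602) (42.5997, 13.216) (43.3472, 20) (14.837, 20)]  |A|=154.882
6. ⊥bis P8·P4 via (24,10.325): [(17.1353, 18.7613) (27.8162, 13.0049) (37.9846, 12.4602) (42.5997, 13.216) (43.3472, 20) (16.1274, 20)]  |A|=154.0827
7. ⊥bis P8·P5 via (47.085,15.72): [(17.1353, 18.7613) (27.8162, 13.0049) (37.9846, 12.4602) (42.5997, 13.216) (43.3472, 20) (16.1274, 20)]  |A|=154.0827
8. ⊥bis P8·P6 via (37.95,14.12): [(17.1353, 18.7613) (27.8162, 13.0049) (36.8899, 12.5188) (41.8432, 20) (16.1274, 20)]  |A|=128.8005
9. ⊥bis P8·P7 via (35.38,9.665): [(17.1353, 18.7613) (27.8162, 13.0049) (36.8899, 12.5188) (41.8432, 20) (16.1274, 20)]  |A|=128.8005
10. ⊥bis P8·P9 via (18.36,15.54): [(17.9837, 18.3041) (27.8162, 13.0049) (36.8899, 12.5188) (41.8432, 20) (17.7528, 20)]  |A|=127.1273
11. canonical 5-gon: [(17.9837, 18.3041) (27.8162, 13.0049) (36.8899, 12.5188) (41.8432, 20) (17.7528, 20)]
12. shoelace: 127.1273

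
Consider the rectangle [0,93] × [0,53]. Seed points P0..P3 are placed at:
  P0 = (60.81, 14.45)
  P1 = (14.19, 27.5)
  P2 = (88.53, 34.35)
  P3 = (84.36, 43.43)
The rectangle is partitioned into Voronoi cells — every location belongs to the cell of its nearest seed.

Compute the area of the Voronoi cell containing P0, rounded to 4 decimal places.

1. box [0,93]×[0,53]: [(0, 0) (93, 0) (93, 53) (0, 53)]
2. ⊥bis P0·P1 via (37.5,20.975): [(31.6286, 0) (93, 0) (93, 53) (46.4645, 53)]  |A|=2859.5316
3. ⊥bis P0·P2 via (74.67,24.4): [(31.6286, 0) (92.1866, 0) (54.1383, 53) (46.4645, 53)]  |A|=1808.1401
4. ⊥bis P0·P3 via (72.585,28.94): [(45.8183, 50.6914) (31.6286, 0) (92.1866, 0) (69.7665, 31.2304)]  |A|=1690.6816
5. canonical 4-gon: [(45.8183, 50.6914) (31.6286, 0) (92.1866, 0) (69.7665, 31.2304)]
6. shoelace: 1690.6816

Area of P0's cell: 1690.6816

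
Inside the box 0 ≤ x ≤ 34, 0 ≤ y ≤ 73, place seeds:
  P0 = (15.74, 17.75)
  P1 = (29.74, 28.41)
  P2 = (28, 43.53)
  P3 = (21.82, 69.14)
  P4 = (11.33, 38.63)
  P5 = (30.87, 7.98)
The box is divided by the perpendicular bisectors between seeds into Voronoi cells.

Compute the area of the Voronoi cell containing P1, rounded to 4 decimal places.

Area of P1's cell: 222.3002

1. box [0,34]×[0,73]: [(0, 0) (34, 0) (34, 73) (0, 73)]
2. ⊥bis P1·P0 via (22.74,23.08): [(0, 52.9449) (34, 8.292) (34, 73) (0, 73)]  |A|=1440.9723
3. ⊥bis P1·P2 via (28.87,35.97): [(14.2098, 34.2829) (34, 8.292) (34, 36.5604)]  |A|=279.7184
4. ⊥bis P1·P3 via (25.78,48.775): [(14.2098, 34.2829) (34, 8.292) (34, 36.5604)]  |A|=279.7184
5. ⊥bis P1·P4 via (20.535,33.52): [(21.4191, 35.1126) (18.1129, 29.1569) (34, 8.292) (34, 36.5604)]  |A|=259.6218
6. ⊥bis P1·P5 via (30.305,18.195): [(21.4191, 35.1126) (18.1129, 29.1569) (26.615, 17.9909) (34, 18.3994) (34, 36.5604)]  |A|=222.3002
7. canonical 5-gon: [(21.4191, 35.1126) (18.1129, 29.1569) (26.615, 17.9909) (34, 18.3994) (34, 36.5604)]
8. shoelace: 222.3002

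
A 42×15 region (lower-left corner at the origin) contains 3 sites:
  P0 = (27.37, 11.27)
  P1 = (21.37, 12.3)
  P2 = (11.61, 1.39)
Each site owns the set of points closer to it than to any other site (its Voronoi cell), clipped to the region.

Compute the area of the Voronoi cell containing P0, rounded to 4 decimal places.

Area of P0's cell: 274.7105

1. box [0,42]×[0,15]: [(0, 0) (42, 0) (42, 15) (0, 15)]
2. ⊥bis P0·P1 via (24.37,11.785): [(22.3469, 0) (42, 0) (42, 15) (24.9219, 15)]  |A|=275.4839
3. ⊥bis P0·P2 via (19.49,6.33): [(22.5858, 1.3917) (23.4583, 0) (42, 0) (42, 15) (24.9219, 15)]  |A|=274.7105
4. canonical 5-gon: [(22.5858, 1.3917) (23.4583, 0) (42, 0) (42, 15) (24.9219, 15)]
5. shoelace: 274.7105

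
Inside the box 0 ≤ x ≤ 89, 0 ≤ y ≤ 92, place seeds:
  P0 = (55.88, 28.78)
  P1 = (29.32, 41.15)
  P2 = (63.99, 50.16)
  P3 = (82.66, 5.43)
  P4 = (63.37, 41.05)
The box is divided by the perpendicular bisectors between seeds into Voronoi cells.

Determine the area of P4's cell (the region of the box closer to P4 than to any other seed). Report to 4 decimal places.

Area of P4's cell: 557.3607

1. box [0,89]×[0,92]: [(0, 0) (89, 0) (89, 92) (0, 92)]
2. ⊥bis P4·P0 via (59.625,34.915): [(0, 71.312) (89, 16.9836) (89, 92) (0, 92)]  |A|=4258.8473
3. ⊥bis P4·P1 via (46.345,41.1): [(46.3506, 43.0181) (89, 16.9836) (89, 92) (46.4945, 92)]  |A|=2640.7023
4. ⊥bis P4·P2 via (63.68,45.605): [(46.3617, 46.7836) (46.3506, 43.0181) (89, 16.9836) (89, 43.8818)]  |A|=653.8904
5. ⊥bis P4·P3 via (73.015,23.24): [(46.3617, 46.7836) (46.3506, 43.0181) (76.0544, 24.886) (89, 31.8967) (89, 43.8818)]  |A|=557.3607
6. canonical 5-gon: [(46.3617, 46.7836) (46.3506, 43.0181) (76.0544, 24.886) (89, 31.8967) (89, 43.8818)]
7. shoelace: 557.3607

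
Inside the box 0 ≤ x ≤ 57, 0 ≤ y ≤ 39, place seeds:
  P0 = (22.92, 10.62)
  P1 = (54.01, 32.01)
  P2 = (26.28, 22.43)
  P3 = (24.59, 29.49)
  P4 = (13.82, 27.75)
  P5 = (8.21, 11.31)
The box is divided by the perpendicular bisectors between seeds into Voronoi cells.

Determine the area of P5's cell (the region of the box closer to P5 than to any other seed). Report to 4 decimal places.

1. box [0,57]×[0,39]: [(0, 0) (57, 0) (57, 39) (0, 39)]
2. ⊥bis P5·P0 via (15.565,10.965): [(0, 0) (15.0507, 0) (16.88, 39) (0, 39)]  |A|=622.6487
3. ⊥bis P5·P1 via (31.11,21.66): [(0, 0) (15.0507, 0) (16.88, 39) (0, 39)]  |A|=622.6487
4. ⊥bis P5·P2 via (17.245,16.87): [(0, 0) (15.0507, 0) (15.9414, 18.9884) (3.6265, 39) (0, 39)]  |A|=490.037
5. ⊥bis P5·P3 via (16.4,20.4): [(0, 35.1762) (0, 0) (15.0507, 0) (15.9414, 18.9884) (13.4209, 23.0841)]  |A|=435.518
6. ⊥bis P5·P4 via (11.015,19.53): [(0, 23.2888) (0, 0) (15.0507, 0) (15.8887, 17.8669)]  |A|=319.4689
7. canonical 4-gon: [(0, 23.2888) (0, 0) (15.0507, 0) (15.8887, 17.8669)]
8. shoelace: 319.4689

Area of P5's cell: 319.4689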